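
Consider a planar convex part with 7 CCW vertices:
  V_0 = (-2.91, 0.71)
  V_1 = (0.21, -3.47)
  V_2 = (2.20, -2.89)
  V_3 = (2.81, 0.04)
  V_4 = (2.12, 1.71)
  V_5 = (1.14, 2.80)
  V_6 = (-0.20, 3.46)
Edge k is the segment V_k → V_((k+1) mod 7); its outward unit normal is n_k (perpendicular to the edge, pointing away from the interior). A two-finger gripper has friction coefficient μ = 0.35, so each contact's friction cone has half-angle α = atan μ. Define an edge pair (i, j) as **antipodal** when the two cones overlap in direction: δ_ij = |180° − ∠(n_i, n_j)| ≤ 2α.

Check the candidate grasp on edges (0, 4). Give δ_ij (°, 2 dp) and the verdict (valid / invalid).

δ = 5.22°, valid

α = atan 0.35 = 19.29°;  2α = 38.58°
edge 0: e_0 = (+3.12, -4.18);  n_0 = (-0.8014, -0.5982)
edge 4: e_4 = (-0.98, +1.09);  n_4 = (+0.7436, +0.6686)
∠(n_0, n_4) = 174.78°
δ = |180° − 174.78°| = 5.22°
5.22° ≤ 2α = 38.58°  →  valid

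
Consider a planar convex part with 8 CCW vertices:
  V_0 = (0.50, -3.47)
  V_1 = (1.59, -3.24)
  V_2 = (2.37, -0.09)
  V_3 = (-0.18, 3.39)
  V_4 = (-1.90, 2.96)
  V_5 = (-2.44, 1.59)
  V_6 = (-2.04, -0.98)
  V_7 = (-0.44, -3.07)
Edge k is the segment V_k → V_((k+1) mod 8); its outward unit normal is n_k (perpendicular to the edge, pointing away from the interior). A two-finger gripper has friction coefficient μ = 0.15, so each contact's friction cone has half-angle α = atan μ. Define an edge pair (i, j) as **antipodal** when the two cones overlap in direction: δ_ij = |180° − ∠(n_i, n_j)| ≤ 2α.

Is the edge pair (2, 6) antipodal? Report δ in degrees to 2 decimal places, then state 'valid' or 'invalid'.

δ = 1.20°, valid

α = atan 0.15 = 8.53°;  2α = 17.06°
edge 2: e_2 = (-2.55, +3.48);  n_2 = (+0.8066, +0.5911)
edge 6: e_6 = (+1.60, -2.09);  n_6 = (-0.7940, -0.6079)
∠(n_2, n_6) = 178.80°
δ = |180° − 178.80°| = 1.20°
1.20° ≤ 2α = 17.06°  →  valid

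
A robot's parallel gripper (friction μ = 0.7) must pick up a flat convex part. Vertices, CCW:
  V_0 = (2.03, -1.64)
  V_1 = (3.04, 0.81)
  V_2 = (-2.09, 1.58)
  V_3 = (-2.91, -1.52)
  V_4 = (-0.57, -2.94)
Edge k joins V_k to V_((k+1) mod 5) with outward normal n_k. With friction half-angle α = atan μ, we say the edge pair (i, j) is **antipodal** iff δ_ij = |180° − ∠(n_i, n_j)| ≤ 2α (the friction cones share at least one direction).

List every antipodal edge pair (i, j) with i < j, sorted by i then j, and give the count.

α = atan 0.7 = 34.99°;  2α = 69.98°
n_0 = (+0.9245, -0.3811)
n_1 = (+0.1484, +0.9889)
n_2 = (-0.9668, +0.2557)
n_3 = (-0.5188, -0.8549)
n_4 = (+0.4472, -0.8944)
  (0,1): δ = 76.13°  ·
  (0,2): δ = 7.59°  ✓
  (0,3): δ = 81.15°  ·
  (0,4): δ = 138.97°  ·
  (1,2): δ = 96.28°  ·
  (1,3): δ = 22.71°  ✓
  (1,4): δ = 35.10°  ✓
  (2,3): δ = 106.43°  ·
  (2,4): δ = 48.62°  ✓
  (3,4): δ = 122.18°  ·
antipodal pairs: 4

count = 4; pairs: (0,2), (1,3), (1,4), (2,4)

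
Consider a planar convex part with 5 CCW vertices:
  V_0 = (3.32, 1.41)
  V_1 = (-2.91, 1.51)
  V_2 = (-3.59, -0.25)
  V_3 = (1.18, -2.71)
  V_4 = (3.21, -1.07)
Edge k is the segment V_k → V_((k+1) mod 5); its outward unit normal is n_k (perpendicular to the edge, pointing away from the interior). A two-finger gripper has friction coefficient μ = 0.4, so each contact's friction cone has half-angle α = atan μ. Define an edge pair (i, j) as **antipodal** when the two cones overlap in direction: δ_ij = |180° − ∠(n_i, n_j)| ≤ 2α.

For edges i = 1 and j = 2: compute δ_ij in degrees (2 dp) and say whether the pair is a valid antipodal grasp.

α = atan 0.4 = 21.80°;  2α = 43.60°
edge 1: e_1 = (-0.68, -1.76);  n_1 = (-0.9328, +0.3604)
edge 2: e_2 = (+4.77, -2.46);  n_2 = (-0.4584, -0.8888)
∠(n_1, n_2) = 83.84°
δ = |180° − 83.84°| = 96.16°
96.16° > 2α = 43.60°  →  invalid

δ = 96.16°, invalid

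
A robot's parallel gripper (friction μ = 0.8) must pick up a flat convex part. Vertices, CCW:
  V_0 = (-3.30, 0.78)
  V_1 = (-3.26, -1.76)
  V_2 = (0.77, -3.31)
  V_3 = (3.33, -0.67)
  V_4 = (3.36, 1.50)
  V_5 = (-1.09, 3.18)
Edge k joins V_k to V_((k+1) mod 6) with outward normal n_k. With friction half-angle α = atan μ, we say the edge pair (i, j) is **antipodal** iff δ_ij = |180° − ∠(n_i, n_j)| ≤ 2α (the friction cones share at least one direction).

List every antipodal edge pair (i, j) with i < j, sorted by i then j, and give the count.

count = 9; pairs: (0,2), (0,3), (0,4), (1,3), (1,4), (1,5), (2,4), (2,5), (3,5)

α = atan 0.8 = 38.66°;  2α = 77.32°
n_0 = (-0.9999, -0.0157)
n_1 = (-0.3590, -0.9333)
n_2 = (+0.7179, -0.6961)
n_3 = (+0.9999, -0.0138)
n_4 = (+0.3532, +0.9355)
n_5 = (-0.7356, +0.6774)
  (0,1): δ = 111.94°  ·
  (0,2): δ = 45.02°  ✓
  (0,3): δ = 1.69°  ✓
  (0,4): δ = 68.41°  ✓
  (0,5): δ = 136.46°  ·
  (1,2): δ = 113.08°  ·
  (1,3): δ = 69.75°  ✓
  (1,4): δ = 0.35°  ✓
  (1,5): δ = 68.40°  ✓
  (2,3): δ = 136.67°  ·
  (2,4): δ = 66.56°  ✓
  (2,5): δ = 1.48°  ✓
  (3,4): δ = 109.89°  ·
  (3,5): δ = 41.85°  ✓
  (4,5): δ = 111.96°  ·
antipodal pairs: 9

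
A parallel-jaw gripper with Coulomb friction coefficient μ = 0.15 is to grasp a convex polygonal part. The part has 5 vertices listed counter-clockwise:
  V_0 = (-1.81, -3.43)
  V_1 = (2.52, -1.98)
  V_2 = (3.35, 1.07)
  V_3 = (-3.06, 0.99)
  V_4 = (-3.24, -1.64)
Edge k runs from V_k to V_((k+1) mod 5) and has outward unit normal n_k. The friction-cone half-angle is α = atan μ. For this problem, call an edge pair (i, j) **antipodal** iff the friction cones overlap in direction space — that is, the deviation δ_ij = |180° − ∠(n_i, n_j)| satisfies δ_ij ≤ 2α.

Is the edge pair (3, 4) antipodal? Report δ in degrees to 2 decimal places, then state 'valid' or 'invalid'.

α = atan 0.15 = 8.53°;  2α = 17.06°
edge 3: e_3 = (-0.18, -2.63);  n_3 = (-0.9977, +0.0683)
edge 4: e_4 = (+1.43, -1.79);  n_4 = (-0.7813, -0.6242)
∠(n_3, n_4) = 42.54°
δ = |180° − 42.54°| = 137.46°
137.46° > 2α = 17.06°  →  invalid

δ = 137.46°, invalid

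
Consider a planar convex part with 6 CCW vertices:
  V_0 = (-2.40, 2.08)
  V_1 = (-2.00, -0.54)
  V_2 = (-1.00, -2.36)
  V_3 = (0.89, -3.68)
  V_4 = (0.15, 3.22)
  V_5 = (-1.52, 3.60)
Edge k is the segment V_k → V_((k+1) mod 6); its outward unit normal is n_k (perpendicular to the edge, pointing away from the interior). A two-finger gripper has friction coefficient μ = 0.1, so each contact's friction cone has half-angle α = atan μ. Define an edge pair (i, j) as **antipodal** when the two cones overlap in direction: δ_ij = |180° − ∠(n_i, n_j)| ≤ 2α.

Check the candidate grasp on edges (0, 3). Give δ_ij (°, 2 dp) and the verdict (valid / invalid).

δ = 2.56°, valid

α = atan 0.1 = 5.71°;  2α = 11.42°
edge 0: e_0 = (+0.40, -2.62);  n_0 = (-0.9885, -0.1509)
edge 3: e_3 = (-0.74, +6.90);  n_3 = (+0.9943, +0.1066)
∠(n_0, n_3) = 177.44°
δ = |180° − 177.44°| = 2.56°
2.56° ≤ 2α = 11.42°  →  valid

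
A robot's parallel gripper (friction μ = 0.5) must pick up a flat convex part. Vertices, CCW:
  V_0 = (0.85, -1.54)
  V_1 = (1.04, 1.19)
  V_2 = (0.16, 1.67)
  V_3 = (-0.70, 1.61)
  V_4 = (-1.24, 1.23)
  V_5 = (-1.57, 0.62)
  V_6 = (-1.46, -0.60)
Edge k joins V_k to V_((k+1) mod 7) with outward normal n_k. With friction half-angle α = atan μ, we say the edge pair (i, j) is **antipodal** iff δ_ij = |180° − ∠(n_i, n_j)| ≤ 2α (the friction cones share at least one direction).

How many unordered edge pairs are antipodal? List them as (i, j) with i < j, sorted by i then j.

count = 5; pairs: (0,3), (0,4), (0,5), (1,6), (2,6)

α = atan 0.5 = 26.57°;  2α = 53.13°
n_0 = (+0.9976, -0.0694)
n_1 = (+0.4789, +0.8779)
n_2 = (-0.0696, +0.9976)
n_3 = (-0.5755, +0.8178)
n_4 = (-0.8795, +0.4758)
n_5 = (-0.9960, -0.0898)
n_6 = (-0.3769, -0.9262)
  (0,1): δ = 114.63°  ·
  (0,2): δ = 82.03°  ·
  (0,3): δ = 50.88°  ✓
  (0,4): δ = 24.43°  ✓
  (0,5): δ = 9.13°  ✓
  (0,6): δ = 71.84°  ·
  (1,2): δ = 147.40°  ·
  (1,3): δ = 116.26°  ·
  (1,4): δ = 89.80°  ·
  (1,5): δ = 56.24°  ·
  (1,6): δ = 6.47°  ✓
  (2,3): δ = 148.86°  ·
  (2,4): δ = 122.40°  ·
  (2,5): δ = 88.84°  ·
  (2,6): δ = 26.13°  ✓
  (3,4): δ = 153.55°  ·
  (3,5): δ = 119.98°  ·
  (3,6): δ = 57.28°  ·
  (4,5): δ = 146.44°  ·
  (4,6): δ = 83.73°  ·
  (5,6): δ = 117.29°  ·
antipodal pairs: 5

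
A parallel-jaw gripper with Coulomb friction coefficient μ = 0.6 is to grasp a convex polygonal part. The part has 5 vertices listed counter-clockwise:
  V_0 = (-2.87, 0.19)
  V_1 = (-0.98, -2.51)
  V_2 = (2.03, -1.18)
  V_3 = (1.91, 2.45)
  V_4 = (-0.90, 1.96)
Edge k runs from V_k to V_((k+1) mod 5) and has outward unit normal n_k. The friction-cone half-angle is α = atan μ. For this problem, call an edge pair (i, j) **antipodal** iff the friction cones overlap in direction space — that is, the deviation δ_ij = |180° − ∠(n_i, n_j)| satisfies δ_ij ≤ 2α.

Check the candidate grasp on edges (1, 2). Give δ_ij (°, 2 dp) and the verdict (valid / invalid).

α = atan 0.6 = 30.96°;  2α = 61.93°
edge 1: e_1 = (+3.01, +1.33);  n_1 = (+0.4042, -0.9147)
edge 2: e_2 = (-0.12, +3.63);  n_2 = (+0.9995, +0.0330)
∠(n_1, n_2) = 68.05°
δ = |180° − 68.05°| = 111.95°
111.95° > 2α = 61.93°  →  invalid

δ = 111.95°, invalid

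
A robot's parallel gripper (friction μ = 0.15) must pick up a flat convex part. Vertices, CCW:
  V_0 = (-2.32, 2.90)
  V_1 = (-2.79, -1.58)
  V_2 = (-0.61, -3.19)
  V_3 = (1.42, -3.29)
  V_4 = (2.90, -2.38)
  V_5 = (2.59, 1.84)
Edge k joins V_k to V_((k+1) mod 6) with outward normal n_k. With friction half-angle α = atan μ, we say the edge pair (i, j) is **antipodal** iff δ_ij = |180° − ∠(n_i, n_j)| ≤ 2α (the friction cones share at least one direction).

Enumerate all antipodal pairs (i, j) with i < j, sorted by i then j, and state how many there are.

α = atan 0.15 = 8.53°;  2α = 17.06°
n_0 = (-0.9945, +0.1043)
n_1 = (-0.5941, -0.8044)
n_2 = (-0.0492, -0.9988)
n_3 = (+0.5238, -0.8519)
n_4 = (+0.9973, +0.0733)
n_5 = (+0.2110, +0.9775)
  (0,1): δ = 120.46°  ·
  (0,2): δ = 86.83°  ·
  (0,3): δ = 52.43°  ·
  (0,4): δ = 10.19°  ✓
  (0,5): δ = 83.81°  ·
  (1,2): δ = 146.37°  ·
  (1,3): δ = 111.97°  ·
  (1,4): δ = 49.35°  ·
  (1,5): δ = 24.26°  ·
  (2,3): δ = 145.59°  ·
  (2,4): δ = 82.98°  ·
  (2,5): δ = 9.36°  ✓
  (3,4): δ = 117.38°  ·
  (3,5): δ = 43.77°  ·
  (4,5): δ = 106.38°  ·
antipodal pairs: 2

count = 2; pairs: (0,4), (2,5)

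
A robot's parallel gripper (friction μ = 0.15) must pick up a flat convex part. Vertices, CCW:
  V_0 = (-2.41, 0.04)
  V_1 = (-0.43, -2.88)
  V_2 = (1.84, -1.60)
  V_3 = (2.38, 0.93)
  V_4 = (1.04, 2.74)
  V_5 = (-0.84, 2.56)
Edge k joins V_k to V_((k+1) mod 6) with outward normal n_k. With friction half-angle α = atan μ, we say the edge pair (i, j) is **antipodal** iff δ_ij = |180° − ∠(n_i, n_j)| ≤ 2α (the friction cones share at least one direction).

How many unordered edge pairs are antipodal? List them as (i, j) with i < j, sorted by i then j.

count = 1; pairs: (0,3)

α = atan 0.15 = 8.53°;  2α = 17.06°
n_0 = (-0.8277, -0.5612)
n_1 = (+0.4912, -0.8711)
n_2 = (+0.9780, -0.2087)
n_3 = (+0.8037, +0.5950)
n_4 = (-0.0953, +0.9954)
n_5 = (-0.8488, +0.5288)
  (0,1): δ = 94.72°  ·
  (0,2): δ = 46.19°  ·
  (0,3): δ = 2.37°  ✓
  (0,4): δ = 61.33°  ·
  (0,5): δ = 113.94°  ·
  (1,2): δ = 131.47°  ·
  (1,3): δ = 82.90°  ·
  (1,4): δ = 23.95°  ·
  (1,5): δ = 28.66°  ·
  (2,3): δ = 131.44°  ·
  (2,4): δ = 72.48°  ·
  (2,5): δ = 19.88°  ·
  (3,4): δ = 121.04°  ·
  (3,5): δ = 68.44°  ·
  (4,5): δ = 127.39°  ·
antipodal pairs: 1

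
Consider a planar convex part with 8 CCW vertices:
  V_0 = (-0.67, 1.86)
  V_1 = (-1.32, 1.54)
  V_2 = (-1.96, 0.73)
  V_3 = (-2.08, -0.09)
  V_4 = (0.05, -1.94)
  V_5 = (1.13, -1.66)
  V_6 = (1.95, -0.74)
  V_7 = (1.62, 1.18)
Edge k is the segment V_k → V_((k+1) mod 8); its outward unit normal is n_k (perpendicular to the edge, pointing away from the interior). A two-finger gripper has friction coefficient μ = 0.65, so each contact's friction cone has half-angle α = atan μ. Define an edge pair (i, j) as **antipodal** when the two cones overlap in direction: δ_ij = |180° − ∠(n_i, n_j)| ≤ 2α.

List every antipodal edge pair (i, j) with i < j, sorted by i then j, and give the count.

α = atan 0.65 = 33.02°;  2α = 66.05°
n_0 = (-0.4417, +0.8972)
n_1 = (-0.7846, +0.6200)
n_2 = (-0.9895, +0.1448)
n_3 = (-0.6557, -0.7550)
n_4 = (+0.2510, -0.9680)
n_5 = (+0.7465, -0.6654)
n_6 = (+0.9855, +0.1694)
n_7 = (+0.2847, +0.9586)
  (0,1): δ = 154.52°  ·
  (0,2): δ = 124.54°  ·
  (0,3): δ = 67.19°  ·
  (0,4): δ = 11.68°  ✓
  (0,5): δ = 22.08°  ✓
  (0,6): δ = 73.54°  ·
  (0,7): δ = 137.25°  ·
  (1,2): δ = 150.01°  ·
  (1,3): δ = 92.66°  ·
  (1,4): δ = 37.15°  ✓
  (1,5): δ = 3.40°  ✓
  (1,6): δ = 48.07°  ✓
  (1,7): δ = 111.77°  ·
  (2,3): δ = 122.65°  ·
  (2,4): δ = 67.14°  ·
  (2,5): δ = 33.39°  ✓
  (2,6): δ = 18.08°  ✓
  (2,7): δ = 81.79°  ·
  (3,4): δ = 124.49°  ·
  (3,5): δ = 90.73°  ·
  (3,6): δ = 39.27°  ✓
  (3,7): δ = 24.44°  ✓
  (4,5): δ = 146.25°  ·
  (4,6): δ = 94.78°  ·
  (4,7): δ = 31.07°  ✓
  (5,6): δ = 128.54°  ·
  (5,7): δ = 64.83°  ✓
  (6,7): δ = 116.29°  ·
antipodal pairs: 11

count = 11; pairs: (0,4), (0,5), (1,4), (1,5), (1,6), (2,5), (2,6), (3,6), (3,7), (4,7), (5,7)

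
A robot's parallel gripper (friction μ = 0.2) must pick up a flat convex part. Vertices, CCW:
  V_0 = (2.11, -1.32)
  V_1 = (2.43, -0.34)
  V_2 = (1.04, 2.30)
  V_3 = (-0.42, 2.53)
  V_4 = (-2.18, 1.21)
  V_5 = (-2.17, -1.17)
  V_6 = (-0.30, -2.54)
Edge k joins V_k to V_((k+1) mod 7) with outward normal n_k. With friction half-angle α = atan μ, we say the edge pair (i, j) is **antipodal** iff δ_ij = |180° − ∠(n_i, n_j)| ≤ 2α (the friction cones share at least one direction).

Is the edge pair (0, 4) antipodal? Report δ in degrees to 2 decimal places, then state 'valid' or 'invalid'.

δ = 18.32°, valid

α = atan 0.2 = 11.31°;  2α = 22.62°
edge 0: e_0 = (+0.32, +0.98);  n_0 = (+0.9506, -0.3104)
edge 4: e_4 = (+0.01, -2.38);  n_4 = (-1.0000, -0.0042)
∠(n_0, n_4) = 161.68°
δ = |180° − 161.68°| = 18.32°
18.32° ≤ 2α = 22.62°  →  valid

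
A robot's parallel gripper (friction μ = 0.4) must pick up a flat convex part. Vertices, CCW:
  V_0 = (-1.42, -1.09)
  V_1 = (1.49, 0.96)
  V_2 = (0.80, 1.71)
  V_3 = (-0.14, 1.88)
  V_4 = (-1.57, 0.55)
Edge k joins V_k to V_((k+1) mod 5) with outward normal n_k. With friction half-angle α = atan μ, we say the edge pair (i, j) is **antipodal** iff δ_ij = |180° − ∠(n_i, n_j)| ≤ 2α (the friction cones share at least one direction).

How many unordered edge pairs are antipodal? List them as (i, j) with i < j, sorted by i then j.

count = 2; pairs: (0,3), (1,4)

α = atan 0.4 = 21.80°;  2α = 43.60°
n_0 = (+0.5759, -0.8175)
n_1 = (+0.7359, +0.6771)
n_2 = (+0.1780, +0.9840)
n_3 = (-0.6810, +0.7322)
n_4 = (-0.9958, -0.0911)
  (0,1): δ = 82.55°  ·
  (0,2): δ = 45.41°  ·
  (0,3): δ = 7.76°  ✓
  (0,4): δ = 60.06°  ·
  (1,2): δ = 142.87°  ·
  (1,3): δ = 89.69°  ·
  (1,4): δ = 37.39°  ✓
  (2,3): δ = 126.82°  ·
  (2,4): δ = 74.52°  ·
  (3,4): δ = 127.70°  ·
antipodal pairs: 2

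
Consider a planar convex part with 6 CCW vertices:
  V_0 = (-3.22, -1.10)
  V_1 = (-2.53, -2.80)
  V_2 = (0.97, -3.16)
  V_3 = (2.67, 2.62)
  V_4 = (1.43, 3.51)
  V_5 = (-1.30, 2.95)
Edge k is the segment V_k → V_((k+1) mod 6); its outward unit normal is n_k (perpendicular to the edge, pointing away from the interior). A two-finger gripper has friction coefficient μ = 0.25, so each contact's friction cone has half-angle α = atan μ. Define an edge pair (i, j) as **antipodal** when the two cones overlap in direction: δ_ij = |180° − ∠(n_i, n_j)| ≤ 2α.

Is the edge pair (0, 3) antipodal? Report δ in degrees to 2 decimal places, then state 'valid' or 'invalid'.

δ = 32.24°, invalid

α = atan 0.25 = 14.04°;  2α = 28.07°
edge 0: e_0 = (+0.69, -1.70);  n_0 = (-0.9266, -0.3761)
edge 3: e_3 = (-1.24, +0.89);  n_3 = (+0.5831, +0.8124)
∠(n_0, n_3) = 147.76°
δ = |180° − 147.76°| = 32.24°
32.24° > 2α = 28.07°  →  invalid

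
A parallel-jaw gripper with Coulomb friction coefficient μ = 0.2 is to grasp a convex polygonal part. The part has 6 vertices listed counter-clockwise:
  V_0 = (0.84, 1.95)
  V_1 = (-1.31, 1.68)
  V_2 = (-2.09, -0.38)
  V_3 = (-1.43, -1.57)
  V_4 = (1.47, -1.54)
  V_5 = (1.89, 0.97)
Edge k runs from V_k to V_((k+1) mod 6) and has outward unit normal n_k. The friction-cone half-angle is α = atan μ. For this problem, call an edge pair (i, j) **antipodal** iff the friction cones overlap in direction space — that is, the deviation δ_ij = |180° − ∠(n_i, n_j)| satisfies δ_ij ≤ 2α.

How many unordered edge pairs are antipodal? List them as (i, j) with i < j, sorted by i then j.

count = 3; pairs: (0,3), (1,4), (2,5)

α = atan 0.2 = 11.31°;  2α = 22.62°
n_0 = (-0.1246, +0.9922)
n_1 = (-0.9352, +0.3541)
n_2 = (-0.8745, -0.4850)
n_3 = (+0.0103, -0.9999)
n_4 = (+0.9863, -0.1650)
n_5 = (+0.6823, +0.7311)
  (0,1): δ = 117.90°  ·
  (0,2): δ = 68.14°  ·
  (0,3): δ = 6.57°  ✓
  (0,4): δ = 73.34°  ·
  (0,5): δ = 129.82°  ·
  (1,2): δ = 130.25°  ·
  (1,3): δ = 68.67°  ·
  (1,4): δ = 11.24°  ✓
  (1,5): δ = 67.71°  ·
  (2,3): δ = 118.42°  ·
  (2,4): δ = 38.51°  ·
  (2,5): δ = 17.96°  ✓
  (3,4): δ = 100.09°  ·
  (3,5): δ = 43.62°  ·
  (4,5): δ = 123.53°  ·
antipodal pairs: 3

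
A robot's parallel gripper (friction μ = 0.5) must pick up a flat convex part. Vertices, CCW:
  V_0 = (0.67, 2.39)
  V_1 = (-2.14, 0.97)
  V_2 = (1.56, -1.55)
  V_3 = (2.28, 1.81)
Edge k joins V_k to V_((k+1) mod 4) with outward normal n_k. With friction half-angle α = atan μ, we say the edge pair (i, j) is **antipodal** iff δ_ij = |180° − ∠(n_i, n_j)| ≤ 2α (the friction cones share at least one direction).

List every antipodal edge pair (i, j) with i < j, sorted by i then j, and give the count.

count = 2; pairs: (0,2), (1,3)

α = atan 0.5 = 26.57°;  2α = 53.13°
n_0 = (-0.4510, +0.8925)
n_1 = (-0.5629, -0.8265)
n_2 = (+0.9778, -0.2095)
n_3 = (+0.3389, +0.9408)
  (0,1): δ = 61.07°  ·
  (0,2): δ = 51.10°  ✓
  (0,3): δ = 133.38°  ·
  (1,2): δ = 67.84°  ·
  (1,3): δ = 14.45°  ✓
  (2,3): δ = 97.72°  ·
antipodal pairs: 2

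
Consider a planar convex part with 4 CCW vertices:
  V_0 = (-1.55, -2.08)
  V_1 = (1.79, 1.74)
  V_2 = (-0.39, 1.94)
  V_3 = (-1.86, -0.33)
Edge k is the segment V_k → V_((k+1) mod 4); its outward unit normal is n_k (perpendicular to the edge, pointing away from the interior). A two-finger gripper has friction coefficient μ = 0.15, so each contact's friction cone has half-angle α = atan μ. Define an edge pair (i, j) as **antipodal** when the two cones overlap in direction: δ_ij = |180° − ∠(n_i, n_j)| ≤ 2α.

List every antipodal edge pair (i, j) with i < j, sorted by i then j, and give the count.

α = atan 0.15 = 8.53°;  2α = 17.06°
n_0 = (+0.7528, -0.6582)
n_1 = (+0.0914, +0.9958)
n_2 = (-0.8394, +0.5436)
n_3 = (-0.9847, -0.1744)
  (0,1): δ = 54.08°  ·
  (0,2): δ = 8.24°  ✓
  (0,3): δ = 51.21°  ·
  (1,2): δ = 117.68°  ·
  (1,3): δ = 74.71°  ·
  (2,3): δ = 137.03°  ·
antipodal pairs: 1

count = 1; pairs: (0,2)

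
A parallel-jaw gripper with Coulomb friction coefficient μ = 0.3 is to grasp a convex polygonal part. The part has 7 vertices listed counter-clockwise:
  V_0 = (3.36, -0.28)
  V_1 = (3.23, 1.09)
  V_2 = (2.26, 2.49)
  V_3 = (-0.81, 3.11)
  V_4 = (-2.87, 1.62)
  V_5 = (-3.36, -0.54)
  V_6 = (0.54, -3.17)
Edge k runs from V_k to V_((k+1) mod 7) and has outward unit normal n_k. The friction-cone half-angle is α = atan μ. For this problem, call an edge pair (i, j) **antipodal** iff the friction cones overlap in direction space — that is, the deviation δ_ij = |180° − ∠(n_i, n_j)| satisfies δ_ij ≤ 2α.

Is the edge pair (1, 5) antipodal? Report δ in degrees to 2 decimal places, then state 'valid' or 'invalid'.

α = atan 0.3 = 16.70°;  2α = 33.40°
edge 1: e_1 = (-0.97, +1.40);  n_1 = (+0.8220, +0.5695)
edge 5: e_5 = (+3.90, -2.63);  n_5 = (-0.5591, -0.8291)
∠(n_1, n_5) = 158.71°
δ = |180° − 158.71°| = 21.29°
21.29° ≤ 2α = 33.40°  →  valid

δ = 21.29°, valid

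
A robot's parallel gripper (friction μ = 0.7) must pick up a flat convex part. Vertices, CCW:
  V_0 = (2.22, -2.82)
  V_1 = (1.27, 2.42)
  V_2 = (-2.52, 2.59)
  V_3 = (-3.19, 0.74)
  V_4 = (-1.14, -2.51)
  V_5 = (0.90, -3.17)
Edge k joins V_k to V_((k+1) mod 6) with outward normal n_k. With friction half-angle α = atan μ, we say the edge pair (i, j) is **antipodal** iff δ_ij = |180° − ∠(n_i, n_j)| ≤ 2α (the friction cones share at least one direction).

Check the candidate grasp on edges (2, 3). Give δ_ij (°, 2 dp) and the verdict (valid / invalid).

α = atan 0.7 = 34.99°;  2α = 69.98°
edge 2: e_2 = (-0.67, -1.85);  n_2 = (-0.9402, +0.3405)
edge 3: e_3 = (+2.05, -3.25);  n_3 = (-0.8458, -0.5335)
∠(n_2, n_3) = 52.15°
δ = |180° − 52.15°| = 127.85°
127.85° > 2α = 69.98°  →  invalid

δ = 127.85°, invalid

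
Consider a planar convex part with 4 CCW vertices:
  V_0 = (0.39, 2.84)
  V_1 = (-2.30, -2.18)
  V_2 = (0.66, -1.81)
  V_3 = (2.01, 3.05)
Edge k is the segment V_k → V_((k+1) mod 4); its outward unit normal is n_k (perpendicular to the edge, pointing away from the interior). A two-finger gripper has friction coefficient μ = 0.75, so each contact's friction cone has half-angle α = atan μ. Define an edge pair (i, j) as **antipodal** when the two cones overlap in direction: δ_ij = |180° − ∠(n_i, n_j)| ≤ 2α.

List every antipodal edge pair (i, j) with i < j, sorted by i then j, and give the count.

count = 4; pairs: (0,1), (0,2), (1,3), (2,3)

α = atan 0.75 = 36.87°;  2α = 73.74°
n_0 = (-0.8814, +0.4723)
n_1 = (+0.1240, -0.9923)
n_2 = (+0.9635, -0.2676)
n_3 = (-0.1286, +0.9917)
  (0,1): δ = 54.69°  ✓
  (0,2): δ = 12.66°  ✓
  (0,3): δ = 125.57°  ·
  (1,2): δ = 112.65°  ·
  (1,3): δ = 0.26°  ✓
  (2,3): δ = 67.09°  ✓
antipodal pairs: 4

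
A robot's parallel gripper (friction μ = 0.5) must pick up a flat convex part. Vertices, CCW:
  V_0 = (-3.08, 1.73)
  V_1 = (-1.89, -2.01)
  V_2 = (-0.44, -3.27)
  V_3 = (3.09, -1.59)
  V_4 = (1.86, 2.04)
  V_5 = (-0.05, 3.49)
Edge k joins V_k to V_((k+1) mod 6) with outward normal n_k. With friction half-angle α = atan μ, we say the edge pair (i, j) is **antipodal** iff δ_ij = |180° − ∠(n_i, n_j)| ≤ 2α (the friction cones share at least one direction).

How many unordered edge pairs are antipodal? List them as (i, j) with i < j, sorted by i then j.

count = 5; pairs: (0,3), (0,4), (1,3), (1,4), (2,5)

α = atan 0.5 = 26.57°;  2α = 53.13°
n_0 = (-0.9529, -0.3032)
n_1 = (-0.6559, -0.7548)
n_2 = (+0.4297, -0.9030)
n_3 = (+0.9471, +0.3209)
n_4 = (+0.6047, +0.7965)
n_5 = (-0.5023, +0.8647)
  (0,1): δ = 148.64°  ·
  (0,2): δ = 82.20°  ·
  (0,3): δ = 1.07°  ✓
  (0,4): δ = 35.15°  ✓
  (0,5): δ = 102.50°  ·
  (1,2): δ = 113.56°  ·
  (1,3): δ = 30.29°  ✓
  (1,4): δ = 3.79°  ✓
  (1,5): δ = 71.14°  ·
  (2,3): δ = 96.73°  ·
  (2,4): δ = 62.66°  ·
  (2,5): δ = 4.70°  ✓
  (3,4): δ = 145.92°  ·
  (3,5): δ = 78.57°  ·
  (4,5): δ = 112.65°  ·
antipodal pairs: 5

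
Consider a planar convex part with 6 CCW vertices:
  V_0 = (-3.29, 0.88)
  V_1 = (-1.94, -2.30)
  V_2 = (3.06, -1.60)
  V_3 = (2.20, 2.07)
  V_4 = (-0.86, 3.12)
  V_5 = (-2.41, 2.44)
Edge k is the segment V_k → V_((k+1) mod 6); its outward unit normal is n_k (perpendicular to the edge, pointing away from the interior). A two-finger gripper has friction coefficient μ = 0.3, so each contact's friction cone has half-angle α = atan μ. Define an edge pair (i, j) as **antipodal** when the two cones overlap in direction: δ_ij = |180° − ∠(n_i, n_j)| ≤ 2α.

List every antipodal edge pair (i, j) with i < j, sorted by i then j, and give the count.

α = atan 0.3 = 16.70°;  2α = 33.40°
n_0 = (-0.9205, -0.3908)
n_1 = (+0.1386, -0.9903)
n_2 = (+0.9736, +0.2282)
n_3 = (+0.3246, +0.9459)
n_4 = (-0.4017, +0.9158)
n_5 = (-0.8710, +0.4913)
  (0,1): δ = 105.03°  ·
  (0,2): δ = 9.81°  ✓
  (0,3): δ = 48.06°  ·
  (0,4): δ = 90.68°  ·
  (0,5): δ = 127.57°  ·
  (1,2): δ = 84.78°  ·
  (1,3): δ = 26.91°  ✓
  (1,4): δ = 15.72°  ✓
  (1,5): δ = 52.60°  ·
  (2,3): δ = 122.13°  ·
  (2,4): δ = 79.50°  ·
  (2,5): δ = 42.62°  ·
  (3,4): δ = 137.37°  ·
  (3,5): δ = 100.49°  ·
  (4,5): δ = 143.11°  ·
antipodal pairs: 3

count = 3; pairs: (0,2), (1,3), (1,4)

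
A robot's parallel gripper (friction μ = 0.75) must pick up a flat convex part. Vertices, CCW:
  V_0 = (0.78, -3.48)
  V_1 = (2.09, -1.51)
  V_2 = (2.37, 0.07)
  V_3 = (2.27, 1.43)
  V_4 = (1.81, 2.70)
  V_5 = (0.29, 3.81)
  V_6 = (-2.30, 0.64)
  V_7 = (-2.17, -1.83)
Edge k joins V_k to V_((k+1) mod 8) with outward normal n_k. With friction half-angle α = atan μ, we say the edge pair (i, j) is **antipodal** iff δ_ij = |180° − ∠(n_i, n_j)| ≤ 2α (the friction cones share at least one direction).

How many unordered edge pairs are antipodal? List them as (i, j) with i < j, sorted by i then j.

α = atan 0.75 = 36.87°;  2α = 73.74°
n_0 = (+0.8327, -0.5537)
n_1 = (+0.9847, -0.1745)
n_2 = (+0.9973, +0.0733)
n_3 = (+0.9402, +0.3406)
n_4 = (+0.5898, +0.8076)
n_5 = (-0.7744, +0.6327)
n_6 = (-0.9986, -0.0526)
n_7 = (-0.4882, -0.8728)
  (0,1): δ = 156.43°  ·
  (0,2): δ = 142.17°  ·
  (0,3): δ = 126.47°  ·
  (0,4): δ = 92.52°  ·
  (0,5): δ = 5.63°  ✓
  (0,6): δ = 36.64°  ✓
  (0,7): δ = 94.40°  ·
  (1,2): δ = 165.75°  ·
  (1,3): δ = 150.04°  ·
  (1,4): δ = 116.09°  ·
  (1,5): δ = 29.20°  ✓
  (1,6): δ = 13.06°  ✓
  (1,7): δ = 70.83°  ✓
  (2,3): δ = 164.29°  ·
  (2,4): δ = 130.34°  ·
  (2,5): δ = 43.46°  ✓
  (2,6): δ = 1.19°  ✓
  (2,7): δ = 56.58°  ✓
  (3,4): δ = 146.05°  ·
  (3,5): δ = 59.16°  ✓
  (3,6): δ = 16.90°  ✓
  (3,7): δ = 40.87°  ✓
  (4,5): δ = 93.11°  ·
  (4,6): δ = 50.85°  ✓
  (4,7): δ = 6.92°  ✓
  (5,6): δ = 137.74°  ·
  (5,7): δ = 79.97°  ·
  (6,7): δ = 122.23°  ·
antipodal pairs: 13

count = 13; pairs: (0,5), (0,6), (1,5), (1,6), (1,7), (2,5), (2,6), (2,7), (3,5), (3,6), (3,7), (4,6), (4,7)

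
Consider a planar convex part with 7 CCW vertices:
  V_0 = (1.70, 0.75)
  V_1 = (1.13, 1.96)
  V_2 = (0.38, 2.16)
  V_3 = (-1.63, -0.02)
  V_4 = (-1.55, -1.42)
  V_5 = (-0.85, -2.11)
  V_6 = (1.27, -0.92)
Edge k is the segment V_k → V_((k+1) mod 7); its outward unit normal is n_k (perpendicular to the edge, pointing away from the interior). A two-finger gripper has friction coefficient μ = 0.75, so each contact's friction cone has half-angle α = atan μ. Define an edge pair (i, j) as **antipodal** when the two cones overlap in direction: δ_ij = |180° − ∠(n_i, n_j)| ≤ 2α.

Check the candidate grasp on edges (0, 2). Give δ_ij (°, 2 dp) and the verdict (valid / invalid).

α = atan 0.75 = 36.87°;  2α = 73.74°
edge 0: e_0 = (-0.57, +1.21);  n_0 = (+0.9046, +0.4262)
edge 2: e_2 = (-2.01, -2.18);  n_2 = (-0.7352, +0.6779)
∠(n_0, n_2) = 112.10°
δ = |180° − 112.10°| = 67.90°
67.90° ≤ 2α = 73.74°  →  valid

δ = 67.90°, valid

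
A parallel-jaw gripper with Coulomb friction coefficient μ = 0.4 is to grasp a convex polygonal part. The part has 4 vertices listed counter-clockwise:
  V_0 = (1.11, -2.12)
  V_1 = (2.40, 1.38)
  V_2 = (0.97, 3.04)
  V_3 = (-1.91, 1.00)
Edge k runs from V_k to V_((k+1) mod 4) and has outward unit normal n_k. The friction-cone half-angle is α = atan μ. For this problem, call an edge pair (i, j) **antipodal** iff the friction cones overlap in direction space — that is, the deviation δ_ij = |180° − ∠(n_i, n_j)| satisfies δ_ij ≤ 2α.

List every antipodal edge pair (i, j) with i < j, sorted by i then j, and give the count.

α = atan 0.4 = 21.80°;  2α = 43.60°
n_0 = (+0.9383, -0.3458)
n_1 = (+0.7576, +0.6527)
n_2 = (-0.5780, +0.8160)
n_3 = (-0.7185, -0.6955)
  (0,1): δ = 119.02°  ·
  (0,2): δ = 34.46°  ✓
  (0,3): δ = 64.30°  ·
  (1,2): δ = 95.43°  ·
  (1,3): δ = 3.32°  ✓
  (2,3): δ = 81.24°  ·
antipodal pairs: 2

count = 2; pairs: (0,2), (1,3)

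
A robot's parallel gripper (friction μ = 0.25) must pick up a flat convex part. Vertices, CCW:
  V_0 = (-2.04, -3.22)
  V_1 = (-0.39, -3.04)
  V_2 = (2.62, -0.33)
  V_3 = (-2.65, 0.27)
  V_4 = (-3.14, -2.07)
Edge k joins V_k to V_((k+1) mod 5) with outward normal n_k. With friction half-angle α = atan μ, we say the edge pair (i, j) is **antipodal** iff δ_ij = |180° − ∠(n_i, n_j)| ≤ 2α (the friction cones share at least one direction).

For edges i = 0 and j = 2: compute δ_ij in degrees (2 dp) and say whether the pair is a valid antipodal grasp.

δ = 12.72°, valid

α = atan 0.25 = 14.04°;  2α = 28.07°
edge 0: e_0 = (+1.65, +0.18);  n_0 = (+0.1084, -0.9941)
edge 2: e_2 = (-5.27, +0.60);  n_2 = (+0.1131, +0.9936)
∠(n_0, n_2) = 167.28°
δ = |180° − 167.28°| = 12.72°
12.72° ≤ 2α = 28.07°  →  valid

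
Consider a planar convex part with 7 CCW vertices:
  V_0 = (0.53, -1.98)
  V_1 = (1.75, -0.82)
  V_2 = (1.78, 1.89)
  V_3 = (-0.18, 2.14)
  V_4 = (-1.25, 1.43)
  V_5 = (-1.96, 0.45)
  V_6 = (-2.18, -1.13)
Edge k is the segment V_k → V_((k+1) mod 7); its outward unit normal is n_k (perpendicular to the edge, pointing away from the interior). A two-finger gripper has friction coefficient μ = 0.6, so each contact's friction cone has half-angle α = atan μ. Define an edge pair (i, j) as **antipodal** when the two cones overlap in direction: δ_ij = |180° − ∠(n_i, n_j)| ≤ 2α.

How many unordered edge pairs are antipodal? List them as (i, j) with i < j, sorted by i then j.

α = atan 0.6 = 30.96°;  2α = 61.93°
n_0 = (+0.6891, -0.7247)
n_1 = (+0.9999, -0.0111)
n_2 = (+0.1265, +0.9920)
n_3 = (-0.5529, +0.8332)
n_4 = (-0.8098, +0.5867)
n_5 = (-0.9904, +0.1379)
n_6 = (-0.2993, -0.9542)
  (0,1): δ = 134.19°  ·
  (0,2): δ = 50.82°  ✓
  (0,3): δ = 9.99°  ✓
  (0,4): δ = 10.52°  ✓
  (0,5): δ = 38.52°  ✓
  (0,6): δ = 119.03°  ·
  (1,2): δ = 96.63°  ·
  (1,3): δ = 55.80°  ✓
  (1,4): δ = 35.29°  ✓
  (1,5): δ = 7.29°  ✓
  (1,6): δ = 73.22°  ·
  (2,3): δ = 139.16°  ·
  (2,4): δ = 118.65°  ·
  (2,5): δ = 90.66°  ·
  (2,6): δ = 10.15°  ✓
  (3,4): δ = 159.49°  ·
  (3,5): δ = 131.49°  ·
  (3,6): δ = 50.98°  ✓
  (4,5): δ = 152.00°  ·
  (4,6): δ = 71.49°  ·
  (5,6): δ = 99.49°  ·
antipodal pairs: 9

count = 9; pairs: (0,2), (0,3), (0,4), (0,5), (1,3), (1,4), (1,5), (2,6), (3,6)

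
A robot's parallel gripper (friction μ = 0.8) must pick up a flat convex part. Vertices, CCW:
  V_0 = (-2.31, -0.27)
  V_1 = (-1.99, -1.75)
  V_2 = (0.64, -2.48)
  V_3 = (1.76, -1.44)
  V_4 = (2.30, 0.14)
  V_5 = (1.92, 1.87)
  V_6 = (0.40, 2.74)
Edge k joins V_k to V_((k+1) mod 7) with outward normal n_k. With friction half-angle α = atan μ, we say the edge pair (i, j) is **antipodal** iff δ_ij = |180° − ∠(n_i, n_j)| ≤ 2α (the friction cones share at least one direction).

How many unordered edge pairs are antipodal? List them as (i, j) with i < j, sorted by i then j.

count = 11; pairs: (0,2), (0,3), (0,4), (0,5), (1,4), (1,5), (1,6), (2,5), (2,6), (3,6), (4,6)

α = atan 0.8 = 38.66°;  2α = 77.32°
n_0 = (-0.9774, -0.2113)
n_1 = (-0.2675, -0.9636)
n_2 = (+0.6805, -0.7328)
n_3 = (+0.9463, -0.3234)
n_4 = (+0.9767, +0.2145)
n_5 = (+0.4968, +0.8679)
n_6 = (-0.7432, +0.6691)
  (0,1): δ = 117.71°  ·
  (0,2): δ = 59.32°  ✓
  (0,3): δ = 31.07°  ✓
  (0,4): δ = 0.19°  ✓
  (0,5): δ = 48.01°  ✓
  (0,6): δ = 125.80°  ·
  (1,2): δ = 121.61°  ·
  (1,3): δ = 93.36°  ·
  (1,4): δ = 62.10°  ✓
  (1,5): δ = 14.27°  ✓
  (1,6): δ = 63.52°  ✓
  (2,3): δ = 151.75°  ·
  (2,4): δ = 120.49°  ·
  (2,5): δ = 72.66°  ✓
  (2,6): δ = 5.12°  ✓
  (3,4): δ = 148.74°  ·
  (3,5): δ = 100.92°  ·
  (3,6): δ = 23.13°  ✓
  (4,5): δ = 132.17°  ·
  (4,6): δ = 54.39°  ✓
  (5,6): δ = 102.21°  ·
antipodal pairs: 11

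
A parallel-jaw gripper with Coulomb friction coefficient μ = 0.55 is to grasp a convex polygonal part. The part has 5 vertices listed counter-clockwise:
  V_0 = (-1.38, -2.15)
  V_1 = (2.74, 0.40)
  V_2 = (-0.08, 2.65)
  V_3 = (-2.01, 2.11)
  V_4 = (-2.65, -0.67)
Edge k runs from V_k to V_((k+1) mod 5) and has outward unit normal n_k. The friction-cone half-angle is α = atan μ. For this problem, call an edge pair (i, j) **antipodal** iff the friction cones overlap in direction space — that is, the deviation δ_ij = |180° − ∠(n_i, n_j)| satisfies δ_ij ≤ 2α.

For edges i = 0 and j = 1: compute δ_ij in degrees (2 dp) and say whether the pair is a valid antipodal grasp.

δ = 70.34°, invalid

α = atan 0.55 = 28.81°;  2α = 57.62°
edge 0: e_0 = (+4.12, +2.55);  n_0 = (+0.5263, -0.8503)
edge 1: e_1 = (-2.82, +2.25);  n_1 = (+0.6237, +0.7817)
∠(n_0, n_1) = 109.66°
δ = |180° − 109.66°| = 70.34°
70.34° > 2α = 57.62°  →  invalid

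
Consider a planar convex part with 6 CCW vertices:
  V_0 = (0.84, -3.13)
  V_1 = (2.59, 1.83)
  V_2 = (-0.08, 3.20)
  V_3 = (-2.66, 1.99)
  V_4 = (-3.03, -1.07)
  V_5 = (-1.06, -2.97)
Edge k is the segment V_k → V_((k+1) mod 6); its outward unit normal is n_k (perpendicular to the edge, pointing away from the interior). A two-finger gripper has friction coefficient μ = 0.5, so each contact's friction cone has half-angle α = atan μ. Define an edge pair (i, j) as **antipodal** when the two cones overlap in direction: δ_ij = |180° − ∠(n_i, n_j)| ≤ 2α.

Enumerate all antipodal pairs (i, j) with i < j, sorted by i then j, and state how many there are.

α = atan 0.5 = 26.57°;  2α = 53.13°
n_0 = (+0.9430, -0.3327)
n_1 = (+0.4565, +0.8897)
n_2 = (-0.4246, +0.9054)
n_3 = (-0.9928, +0.1200)
n_4 = (-0.6942, -0.7198)
n_5 = (-0.0839, -0.9965)
  (0,1): δ = 97.73°  ·
  (0,2): δ = 45.44°  ✓
  (0,3): δ = 12.54°  ✓
  (0,4): δ = 65.47°  ·
  (0,5): δ = 104.62°  ·
  (1,2): δ = 127.71°  ·
  (1,3): δ = 69.73°  ·
  (1,4): δ = 16.80°  ✓
  (1,5): δ = 22.35°  ✓
  (2,3): δ = 122.02°  ·
  (2,4): δ = 69.09°  ·
  (2,5): δ = 29.94°  ✓
  (3,4): δ = 127.07°  ·
  (3,5): δ = 87.92°  ·
  (4,5): δ = 140.85°  ·
antipodal pairs: 5

count = 5; pairs: (0,2), (0,3), (1,4), (1,5), (2,5)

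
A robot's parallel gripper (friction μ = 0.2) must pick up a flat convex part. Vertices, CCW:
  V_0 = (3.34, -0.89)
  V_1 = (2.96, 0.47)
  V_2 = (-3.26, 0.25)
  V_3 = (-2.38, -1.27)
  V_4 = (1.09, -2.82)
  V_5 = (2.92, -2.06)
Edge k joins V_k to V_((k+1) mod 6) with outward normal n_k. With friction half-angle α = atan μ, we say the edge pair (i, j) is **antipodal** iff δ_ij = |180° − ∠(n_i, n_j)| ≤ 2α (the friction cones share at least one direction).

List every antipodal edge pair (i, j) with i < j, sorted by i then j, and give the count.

α = atan 0.2 = 11.31°;  2α = 22.62°
n_0 = (+0.9631, +0.2691)
n_1 = (-0.0353, +0.9994)
n_2 = (-0.8654, -0.5010)
n_3 = (-0.4078, -0.9131)
n_4 = (+0.3835, -0.9235)
n_5 = (+0.9412, -0.3379)
  (0,1): δ = 103.59°  ·
  (0,2): δ = 14.46°  ✓
  (0,3): δ = 50.32°  ·
  (0,4): δ = 96.94°  ·
  (0,5): δ = 144.64°  ·
  (1,2): δ = 61.96°  ·
  (1,3): δ = 26.10°  ·
  (1,4): δ = 20.53°  ✓
  (1,5): δ = 68.23°  ·
  (2,3): δ = 144.14°  ·
  (2,4): δ = 97.52°  ·
  (2,5): δ = 49.82°  ·
  (3,4): δ = 133.38°  ·
  (3,5): δ = 85.68°  ·
  (4,5): δ = 132.30°  ·
antipodal pairs: 2

count = 2; pairs: (0,2), (1,4)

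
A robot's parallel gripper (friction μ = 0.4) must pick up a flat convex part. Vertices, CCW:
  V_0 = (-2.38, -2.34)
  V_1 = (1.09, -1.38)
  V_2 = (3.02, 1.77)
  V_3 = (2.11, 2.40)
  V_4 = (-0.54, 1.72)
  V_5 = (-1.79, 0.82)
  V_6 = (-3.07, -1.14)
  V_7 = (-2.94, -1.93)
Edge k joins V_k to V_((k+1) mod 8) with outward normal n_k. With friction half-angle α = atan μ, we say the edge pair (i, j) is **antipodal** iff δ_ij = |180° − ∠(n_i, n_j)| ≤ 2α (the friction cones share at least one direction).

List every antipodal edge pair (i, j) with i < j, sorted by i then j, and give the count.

count = 7; pairs: (0,3), (0,4), (0,5), (1,4), (1,5), (1,6), (2,7)

α = atan 0.4 = 21.80°;  2α = 43.60°
n_0 = (+0.2666, -0.9638)
n_1 = (+0.8527, -0.5224)
n_2 = (+0.5692, +0.8222)
n_3 = (-0.2486, +0.9686)
n_4 = (-0.5843, +0.8115)
n_5 = (-0.8373, +0.5468)
n_6 = (-0.9867, -0.1624)
n_7 = (-0.5907, -0.8069)
  (0,1): δ = 136.96°  ·
  (0,2): δ = 50.16°  ·
  (0,3): δ = 1.07°  ✓
  (0,4): δ = 20.29°  ✓
  (0,5): δ = 41.39°  ✓
  (0,6): δ = 83.88°  ·
  (0,7): δ = 128.33°  ·
  (1,2): δ = 93.20°  ·
  (1,3): δ = 44.11°  ·
  (1,4): δ = 22.75°  ✓
  (1,5): δ = 1.65°  ✓
  (1,6): δ = 40.84°  ✓
  (1,7): δ = 85.29°  ·
  (2,3): δ = 130.91°  ·
  (2,4): δ = 109.55°  ·
  (2,5): δ = 88.45°  ·
  (2,6): δ = 45.96°  ·
  (2,7): δ = 1.51°  ✓
  (3,4): δ = 158.64°  ·
  (3,5): δ = 137.54°  ·
  (3,6): δ = 95.05°  ·
  (3,7): δ = 50.60°  ·
  (4,5): δ = 158.90°  ·
  (4,6): δ = 116.41°  ·
  (4,7): δ = 71.96°  ·
  (5,6): δ = 137.51°  ·
  (5,7): δ = 93.06°  ·
  (6,7): δ = 135.55°  ·
antipodal pairs: 7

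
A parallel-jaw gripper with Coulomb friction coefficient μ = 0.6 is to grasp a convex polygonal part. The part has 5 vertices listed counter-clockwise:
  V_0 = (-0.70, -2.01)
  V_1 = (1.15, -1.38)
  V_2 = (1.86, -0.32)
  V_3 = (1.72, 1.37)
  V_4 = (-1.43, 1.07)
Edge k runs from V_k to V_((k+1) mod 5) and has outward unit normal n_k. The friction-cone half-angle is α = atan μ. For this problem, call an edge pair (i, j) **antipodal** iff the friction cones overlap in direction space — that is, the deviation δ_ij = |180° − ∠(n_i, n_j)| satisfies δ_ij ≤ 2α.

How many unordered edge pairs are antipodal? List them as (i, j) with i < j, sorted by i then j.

α = atan 0.6 = 30.96°;  2α = 61.93°
n_0 = (+0.3224, -0.9466)
n_1 = (+0.8308, -0.5565)
n_2 = (+0.9966, +0.0826)
n_3 = (-0.0948, +0.9955)
n_4 = (-0.9730, -0.2306)
  (0,1): δ = 142.62°  ·
  (0,2): δ = 104.07°  ·
  (0,3): δ = 13.37°  ✓
  (0,4): δ = 84.53°  ·
  (1,2): δ = 141.45°  ·
  (1,3): δ = 50.75°  ✓
  (1,4): δ = 47.15°  ✓
  (2,3): δ = 89.30°  ·
  (2,4): δ = 8.60°  ✓
  (3,4): δ = 82.11°  ·
antipodal pairs: 4

count = 4; pairs: (0,3), (1,3), (1,4), (2,4)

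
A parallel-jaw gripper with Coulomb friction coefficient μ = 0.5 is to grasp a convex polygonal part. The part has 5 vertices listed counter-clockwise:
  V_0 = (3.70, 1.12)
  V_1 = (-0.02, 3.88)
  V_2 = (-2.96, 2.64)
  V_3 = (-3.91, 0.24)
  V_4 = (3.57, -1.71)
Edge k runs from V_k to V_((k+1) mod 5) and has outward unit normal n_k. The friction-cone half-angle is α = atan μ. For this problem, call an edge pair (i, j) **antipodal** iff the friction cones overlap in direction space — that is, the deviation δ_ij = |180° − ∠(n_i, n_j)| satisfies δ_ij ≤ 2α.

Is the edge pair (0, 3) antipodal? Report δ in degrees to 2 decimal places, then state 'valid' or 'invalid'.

α = atan 0.5 = 26.57°;  2α = 53.13°
edge 0: e_0 = (-3.72, +2.76);  n_0 = (+0.5958, +0.8031)
edge 3: e_3 = (+7.48, -1.95);  n_3 = (-0.2523, -0.9677)
∠(n_0, n_3) = 158.04°
δ = |180° − 158.04°| = 21.96°
21.96° ≤ 2α = 53.13°  →  valid

δ = 21.96°, valid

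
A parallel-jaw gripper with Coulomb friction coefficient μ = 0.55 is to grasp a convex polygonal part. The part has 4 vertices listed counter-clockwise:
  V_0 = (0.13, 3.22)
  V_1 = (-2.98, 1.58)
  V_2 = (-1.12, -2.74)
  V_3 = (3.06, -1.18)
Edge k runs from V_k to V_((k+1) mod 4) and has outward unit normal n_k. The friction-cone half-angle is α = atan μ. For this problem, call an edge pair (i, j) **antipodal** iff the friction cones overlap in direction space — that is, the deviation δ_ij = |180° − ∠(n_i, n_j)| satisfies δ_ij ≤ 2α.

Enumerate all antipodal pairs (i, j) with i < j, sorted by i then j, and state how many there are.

count = 2; pairs: (0,2), (1,3)

α = atan 0.55 = 28.81°;  2α = 57.62°
n_0 = (-0.4664, +0.8845)
n_1 = (-0.9185, -0.3955)
n_2 = (+0.3496, -0.9369)
n_3 = (+0.8323, +0.5543)
  (0,1): δ = 94.51°  ·
  (0,2): δ = 7.34°  ✓
  (0,3): δ = 95.86°  ·
  (1,2): δ = 92.83°  ·
  (1,3): δ = 10.37°  ✓
  (2,3): δ = 76.81°  ·
antipodal pairs: 2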